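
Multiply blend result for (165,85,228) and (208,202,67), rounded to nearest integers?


Multiply: C = A×B/255, rounded to nearest integer
R: 165×208/255 = 34320/255 ≈ 134.588 → 135
G: 85×202/255 = 17170/255 ≈ 67.333 → 67
B: 228×67/255 = 15276/255 ≈ 59.906 → 60
= RGB(135, 67, 60)


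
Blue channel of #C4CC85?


Color: #C4CC85
R = C4 = 196
G = CC = 204
B = 85 = 133
Blue = 133


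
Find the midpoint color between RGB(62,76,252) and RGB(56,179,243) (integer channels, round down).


Midpoint: each channel = ⌊(C₁+C₂)/2⌋
R: ⌊(62+56)/2⌋ = 59
G: ⌊(76+179)/2⌋ = 127
B: ⌊(252+243)/2⌋ = 247
= RGB(59, 127, 247)


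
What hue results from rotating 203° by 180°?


New hue = (H + rotation) mod 360
New hue = (203 + 180) mod 360
= 383 mod 360
= 23°


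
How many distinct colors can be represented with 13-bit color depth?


Colors = 2^bits = 2^13
= 8,192 colors


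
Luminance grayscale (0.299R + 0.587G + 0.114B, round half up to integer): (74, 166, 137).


Gray = 0.299×R + 0.587×G + 0.114×B
Gray = 0.299×74 + 0.587×166 + 0.114×137
Gray = 22.126 + 97.442 + 15.618
Gray = 135.186 → round half up → 135
Gray = 135


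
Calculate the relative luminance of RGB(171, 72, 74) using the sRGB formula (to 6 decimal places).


Linearize each channel (sRGB transfer function): c = v/255; c_lin = c/12.92 if c ≤ 0.04045, else ((c+0.055)/1.055)^2.4
  R: 171/255 ≈ 0.670588 > 0.04045 → ((0.670588+0.055)/1.055)^2.4 ≈ 0.407240
  G: 72/255 ≈ 0.282353 > 0.04045 → ((0.282353+0.055)/1.055)^2.4 ≈ 0.064803
  B: 74/255 ≈ 0.290196 > 0.04045 → ((0.290196+0.055)/1.055)^2.4 ≈ 0.068478
R_lin = 0.407240, G_lin = 0.064803, B_lin = 0.068478
L = 0.2126×R + 0.7152×G + 0.0722×B
L = 0.2126×0.407240 + 0.7152×0.064803 + 0.0722×0.068478
L ≈ 0.137871


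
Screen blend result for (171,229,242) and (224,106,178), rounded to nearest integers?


Screen: C = 255 - (255-A)×(255-B)/255, rounded to nearest integer
R: 255 - (255-171)×(255-224)/255 = 255 - 2604/255 ≈ 255 - 10.212 = 244.788 → 245
G: 255 - (255-229)×(255-106)/255 = 255 - 3874/255 ≈ 255 - 15.192 = 239.808 → 240
B: 255 - (255-242)×(255-178)/255 = 255 - 1001/255 ≈ 255 - 3.925 = 251.075 → 251
= RGB(245, 240, 251)


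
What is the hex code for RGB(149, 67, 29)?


R = 149 → 95 (hex)
G = 67 → 43 (hex)
B = 29 → 1D (hex)
Hex = #95431D


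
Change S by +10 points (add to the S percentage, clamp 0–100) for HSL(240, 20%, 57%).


Original S = 20%
Adjustment = +10 percentage points
New S = 20 + (10) = 30
Clamp to [0, 100] → 30
= HSL(240°, 30%, 57%)


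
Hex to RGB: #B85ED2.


B8 → 184 (R)
5E → 94 (G)
D2 → 210 (B)
= RGB(184, 94, 210)


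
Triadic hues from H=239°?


Triadic: equally spaced at 120° intervals
H1 = 239°
H2 = (239 + 120) mod 360 = 359°
H3 = (239 + 240) mod 360 = 119°
Triadic = 239°, 359°, 119°


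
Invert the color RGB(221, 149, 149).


Invert: (255-R, 255-G, 255-B)
R: 255-221 = 34
G: 255-149 = 106
B: 255-149 = 106
= RGB(34, 106, 106)


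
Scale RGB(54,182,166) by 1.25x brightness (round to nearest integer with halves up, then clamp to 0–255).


Multiply each channel by 1.25, round half up, clamp to [0, 255]
R: 54×1.25 = 67.5 → round → 68
G: 182×1.25 = 227.5 → round → 228
B: 166×1.25 = 207.5 → round → 208
= RGB(68, 228, 208)


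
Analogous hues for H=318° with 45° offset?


Base hue: 318°
Left analog: (318 - 45) mod 360 = 273°
Right analog: (318 + 45) mod 360 = 3°
Analogous hues = 273° and 3°


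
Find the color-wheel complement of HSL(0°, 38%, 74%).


Complement = opposite side of color wheel = hue + 180°
H' = (0 + 180) mod 360 = 180°
S and L unchanged.
= HSL(180°, 38%, 74%)


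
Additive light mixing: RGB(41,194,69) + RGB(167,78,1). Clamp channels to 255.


Additive: each channel = min(255, C₁+C₂)
R: 41+167 = 208 → 208
G: 194+78 = 272 → 255
B: 69+1 = 70 → 70
= RGB(208, 255, 70)


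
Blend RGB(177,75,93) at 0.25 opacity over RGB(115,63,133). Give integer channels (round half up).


C = α×F + (1-α)×B, with 1-α = 0.75
R: 0.25×177 + 0.75×115 = 44.25 + 86.25 = 130.50 → 131
G: 0.25×75 + 0.75×63 = 18.75 + 47.25 = 66.00 → 66
B: 0.25×93 + 0.75×133 = 23.25 + 99.75 = 123.00 → 123
= RGB(131, 66, 123)


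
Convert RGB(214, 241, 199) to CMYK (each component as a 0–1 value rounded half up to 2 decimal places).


R'=214/255≈0.8392, G'=241/255≈0.9451, B'=199/255≈0.7804
K = 1 - max(R',G',B') = 1 - 241/255 = 14/255 = 0.05490… → 0.05
(1-R'-K)/(1-K) simplifies to (max-R)/max with max = 241:
C = (241-214)/241 = 27/241 = 0.11203… → 0.11
M = (241-241)/241 = 0/241 = 0 → 0.00
Y = (241-199)/241 = 42/241 = 0.17427… → 0.17
= CMYK(0.11, 0.00, 0.17, 0.05)


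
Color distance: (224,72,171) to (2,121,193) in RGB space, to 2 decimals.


d = √[(R₁-R₂)² + (G₁-G₂)² + (B₁-B₂)²]
d = √[(224-2)² + (72-121)² + (171-193)²]
d = √[49284 + 2401 + 484]
d = √52169
d ≈ 228.41


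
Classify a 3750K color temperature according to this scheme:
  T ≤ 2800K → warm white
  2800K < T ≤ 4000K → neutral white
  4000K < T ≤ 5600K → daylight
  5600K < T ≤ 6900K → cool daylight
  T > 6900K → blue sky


Temperature: 3750K
2800K < 3750K ≤ 4000K → neutral white
Classification: neutral white


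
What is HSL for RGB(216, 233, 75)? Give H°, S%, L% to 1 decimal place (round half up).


Normalize: R'=216/255≈0.8471, G'=233/255≈0.9137, B'=75/255≈0.2941
Max=233/255, Min=75/255, Δ=Max-Min=158/255
L = (Max+Min)/2 = (233+75)/510 = 308/510 = 0.60392… → L = 60.4%
L > 0.5 → S = Δ/(2-Max-Min) = 158/(510-233-75) = 158/202 = 0.78217… → S = 78.2%
(the 1/255 factors cancel in S and H, so raw channel differences can be used)
Max is G' → H = 60 × ((B-R)/Δ + 2) = 60 × ((75-216)/158 + 2)
  -141/158 + 2 = -0.8924… + 2 = 1.1075…
  H = 60 × 1.1075… = 66.455…° → H = 66.5°
= HSL(66.5°, 78.2%, 60.4%)


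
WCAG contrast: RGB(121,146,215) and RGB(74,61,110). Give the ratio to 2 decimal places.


Linearize each sRGB channel c=v/255: c/12.92 if c ≤ 0.04045 else ((c+0.055)/1.055)^2.4
L = 0.2126×R_lin + 0.7152×G_lin + 0.0722×B_lin
Color 1 (121,146,215):
  R=121: 121/255≈0.4745 > 0.04045 → ((0.4745+0.055)/1.055)^2.4 ≈ 0.19120
  G=146: 146/255≈0.5725 > 0.04045 → ((0.5725+0.055)/1.055)^2.4 ≈ 0.28744
  B=215: 215/255≈0.8431 > 0.04045 → ((0.8431+0.055)/1.055)^2.4 ≈ 0.67954
  L1 = 0.2126×0.19120 + 0.7152×0.28744 + 0.0722×0.67954 ≈ 0.29529
Color 2 (74,61,110):
  R=74: 74/255≈0.2902 > 0.04045 → ((0.2902+0.055)/1.055)^2.4 ≈ 0.06848
  G=61: 61/255≈0.2392 > 0.04045 → ((0.2392+0.055)/1.055)^2.4 ≈ 0.04667
  B=110: 110/255≈0.4314 > 0.04045 → ((0.4314+0.055)/1.055)^2.4 ≈ 0.15593
  L2 = 0.2126×0.06848 + 0.7152×0.04667 + 0.0722×0.15593 ≈ 0.05919
Lighter = 0.29529, Darker = 0.05919
Ratio = (L_lighter + 0.05) / (L_darker + 0.05)
Ratio = (0.29529 + 0.05) / (0.05919 + 0.05) = 0.34529 / 0.10919 ≈ 3.1623
Ratio ≈ 3.16:1


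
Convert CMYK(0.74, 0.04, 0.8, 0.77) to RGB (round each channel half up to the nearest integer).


R = 255 × (1-C) × (1-K) = 255 × 0.26 × 0.23 = 15.249 → 15
G = 255 × (1-M) × (1-K) = 255 × 0.96 × 0.23 = 56.304 → 56
B = 255 × (1-Y) × (1-K) = 255 × 0.20 × 0.23 = 11.73 → 12
= RGB(15, 56, 12)


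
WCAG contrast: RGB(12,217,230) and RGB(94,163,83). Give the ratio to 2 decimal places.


Linearize each sRGB channel c=v/255: c/12.92 if c ≤ 0.04045 else ((c+0.055)/1.055)^2.4
L = 0.2126×R_lin + 0.7152×G_lin + 0.0722×B_lin
Color 1 (12,217,230):
  R=12: 12/255≈0.0471 > 0.04045 → ((0.0471+0.055)/1.055)^2.4 ≈ 0.00368
  G=217: 217/255≈0.8510 > 0.04045 → ((0.8510+0.055)/1.055)^2.4 ≈ 0.69387
  B=230: 230/255≈0.9020 > 0.04045 → ((0.9020+0.055)/1.055)^2.4 ≈ 0.79130
  L1 = 0.2126×0.00368 + 0.7152×0.69387 + 0.0722×0.79130 ≈ 0.55417
Color 2 (94,163,83):
  R=94: 94/255≈0.3686 > 0.04045 → ((0.3686+0.055)/1.055)^2.4 ≈ 0.11193
  G=163: 163/255≈0.6392 > 0.04045 → ((0.6392+0.055)/1.055)^2.4 ≈ 0.36625
  B=83: 83/255≈0.3255 > 0.04045 → ((0.3255+0.055)/1.055)^2.4 ≈ 0.08650
  L2 = 0.2126×0.11193 + 0.7152×0.36625 + 0.0722×0.08650 ≈ 0.29199
Lighter = 0.55417, Darker = 0.29199
Ratio = (L_lighter + 0.05) / (L_darker + 0.05)
Ratio = (0.55417 + 0.05) / (0.29199 + 0.05) = 0.60417 / 0.34199 ≈ 1.7667
Ratio ≈ 1.77:1


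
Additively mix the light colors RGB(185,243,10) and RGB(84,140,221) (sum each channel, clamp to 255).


Additive: each channel = min(255, C₁+C₂)
R: 185+84 = 269 → 255
G: 243+140 = 383 → 255
B: 10+221 = 231 → 231
= RGB(255, 255, 231)


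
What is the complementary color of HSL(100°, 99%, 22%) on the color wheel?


Complement = opposite side of color wheel = hue + 180°
H' = (100 + 180) mod 360 = 280°
S and L unchanged.
= HSL(280°, 99%, 22%)


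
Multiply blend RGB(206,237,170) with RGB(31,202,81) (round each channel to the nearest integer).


Multiply: C = A×B/255, rounded to nearest integer
R: 206×31/255 = 6386/255 ≈ 25.043 → 25
G: 237×202/255 = 47874/255 ≈ 187.741 → 188
B: 170×81/255 = 13770/255 ≈ 54.000 → 54
= RGB(25, 188, 54)


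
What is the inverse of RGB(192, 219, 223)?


Invert: (255-R, 255-G, 255-B)
R: 255-192 = 63
G: 255-219 = 36
B: 255-223 = 32
= RGB(63, 36, 32)


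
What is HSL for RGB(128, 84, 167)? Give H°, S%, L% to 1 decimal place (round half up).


Normalize: R'=128/255≈0.5020, G'=84/255≈0.3294, B'=167/255≈0.6549
Max=167/255, Min=84/255, Δ=Max-Min=83/255
L = (Max+Min)/2 = (167+84)/510 = 251/510 = 0.49215… → L = 49.2%
L ≤ 0.5 → S = Δ/(Max+Min) = 83/(167+84) = 83/251 = 0.33067… → S = 33.1%
(the 1/255 factors cancel in S and H, so raw channel differences can be used)
Max is B' → H = 60 × ((R-G)/Δ + 4) = 60 × ((128-84)/83 + 4)
  44/83 + 4 = 0.5301… + 4 = 4.5301…
  H = 60 × 4.5301… = 271.807…° → H = 271.8°
= HSL(271.8°, 33.1%, 49.2%)


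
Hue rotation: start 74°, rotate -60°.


New hue = (H + rotation) mod 360
New hue = (74 -60) mod 360
= 14 mod 360
= 14°


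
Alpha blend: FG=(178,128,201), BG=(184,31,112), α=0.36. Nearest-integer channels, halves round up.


C = α×F + (1-α)×B, with 1-α = 0.64
R: 0.36×178 + 0.64×184 = 64.08 + 117.76 = 181.84 → 182
G: 0.36×128 + 0.64×31 = 46.08 + 19.84 = 65.92 → 66
B: 0.36×201 + 0.64×112 = 72.36 + 71.68 = 144.04 → 144
= RGB(182, 66, 144)


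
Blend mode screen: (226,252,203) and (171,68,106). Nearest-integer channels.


Screen: C = 255 - (255-A)×(255-B)/255, rounded to nearest integer
R: 255 - (255-226)×(255-171)/255 = 255 - 2436/255 ≈ 255 - 9.553 = 245.447 → 245
G: 255 - (255-252)×(255-68)/255 = 255 - 561/255 ≈ 255 - 2.200 = 252.800 → 253
B: 255 - (255-203)×(255-106)/255 = 255 - 7748/255 ≈ 255 - 30.384 = 224.616 → 225
= RGB(245, 253, 225)


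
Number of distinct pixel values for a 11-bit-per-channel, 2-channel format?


Total bits = 11 bits/channel × 2 channels = 22 bits
Distinct pixel values = 2^22
= 4,194,304 pixel values


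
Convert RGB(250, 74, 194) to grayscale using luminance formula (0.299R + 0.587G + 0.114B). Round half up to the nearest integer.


Gray = 0.299×R + 0.587×G + 0.114×B
Gray = 0.299×250 + 0.587×74 + 0.114×194
Gray = 74.750 + 43.438 + 22.116
Gray = 140.304 → round half up → 140
Gray = 140


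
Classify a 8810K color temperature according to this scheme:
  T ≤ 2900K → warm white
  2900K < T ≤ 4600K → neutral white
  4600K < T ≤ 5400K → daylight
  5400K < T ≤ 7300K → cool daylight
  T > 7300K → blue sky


Temperature: 8810K
8810K > 7300K → blue sky
Classification: blue sky


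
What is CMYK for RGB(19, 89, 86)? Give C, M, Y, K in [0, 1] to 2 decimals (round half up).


R'=19/255≈0.0745, G'=89/255≈0.3490, B'=86/255≈0.3373
K = 1 - max(R',G',B') = 1 - 89/255 = 166/255 = 0.65098… → 0.65
(1-R'-K)/(1-K) simplifies to (max-R)/max with max = 89:
C = (89-19)/89 = 70/89 = 0.78651… → 0.79
M = (89-89)/89 = 0/89 = 0 → 0.00
Y = (89-86)/89 = 3/89 = 0.03370… → 0.03
= CMYK(0.79, 0.00, 0.03, 0.65)


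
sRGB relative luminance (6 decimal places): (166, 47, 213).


Linearize each channel (sRGB transfer function): c = v/255; c_lin = c/12.92 if c ≤ 0.04045, else ((c+0.055)/1.055)^2.4
  R: 166/255 ≈ 0.650980 > 0.04045 → ((0.650980+0.055)/1.055)^2.4 ≈ 0.381326
  G: 47/255 ≈ 0.184314 > 0.04045 → ((0.184314+0.055)/1.055)^2.4 ≈ 0.028426
  B: 213/255 ≈ 0.835294 > 0.04045 → ((0.835294+0.055)/1.055)^2.4 ≈ 0.665387
R_lin = 0.381326, G_lin = 0.028426, B_lin = 0.665387
L = 0.2126×R + 0.7152×G + 0.0722×B
L = 0.2126×0.381326 + 0.7152×0.028426 + 0.0722×0.665387
L ≈ 0.149441


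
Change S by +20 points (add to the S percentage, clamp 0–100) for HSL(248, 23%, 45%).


Original S = 23%
Adjustment = +20 percentage points
New S = 23 + (20) = 43
Clamp to [0, 100] → 43
= HSL(248°, 43%, 45%)


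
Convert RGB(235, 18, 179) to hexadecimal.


R = 235 → EB (hex)
G = 18 → 12 (hex)
B = 179 → B3 (hex)
Hex = #EB12B3


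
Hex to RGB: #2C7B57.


2C → 44 (R)
7B → 123 (G)
57 → 87 (B)
= RGB(44, 123, 87)


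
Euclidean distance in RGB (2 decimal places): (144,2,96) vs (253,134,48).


d = √[(R₁-R₂)² + (G₁-G₂)² + (B₁-B₂)²]
d = √[(144-253)² + (2-134)² + (96-48)²]
d = √[11881 + 17424 + 2304]
d = √31609
d ≈ 177.79


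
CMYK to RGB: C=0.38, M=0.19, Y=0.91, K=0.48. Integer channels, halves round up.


R = 255 × (1-C) × (1-K) = 255 × 0.62 × 0.52 = 82.212 → 82
G = 255 × (1-M) × (1-K) = 255 × 0.81 × 0.52 = 107.406 → 107
B = 255 × (1-Y) × (1-K) = 255 × 0.09 × 0.52 = 11.934 → 12
= RGB(82, 107, 12)


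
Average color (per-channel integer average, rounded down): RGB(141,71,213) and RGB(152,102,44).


Midpoint: each channel = ⌊(C₁+C₂)/2⌋
R: ⌊(141+152)/2⌋ = 146
G: ⌊(71+102)/2⌋ = 86
B: ⌊(213+44)/2⌋ = 128
= RGB(146, 86, 128)


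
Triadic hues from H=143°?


Triadic: equally spaced at 120° intervals
H1 = 143°
H2 = (143 + 120) mod 360 = 263°
H3 = (143 + 240) mod 360 = 23°
Triadic = 143°, 263°, 23°


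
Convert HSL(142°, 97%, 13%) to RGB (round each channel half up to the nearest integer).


H=142°, S=0.97, L=0.13
C = (1-|2L-1|)×S = (1-|-0.74|)×0.97 = 0.2522
H' = H/60 = 142/60 ≈ 2.3667; X = C×(1-|H' mod 2 - 1|) ≈ 0.0925
m = L - C/2 = 0.13 - 0.1261 = 0.0039
Sector ⌊H'⌋ = 2 → (R',G',B') = (0.0, 0.2522, ≈0.0925)
RGB = ((R'+m)×255, (G'+m)×255, (B'+m)×255) = (0.9945, 65.3055, 24.5752)
Round half up → RGB(1, 65, 25)


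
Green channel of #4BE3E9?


Color: #4BE3E9
R = 4B = 75
G = E3 = 227
B = E9 = 233
Green = 227


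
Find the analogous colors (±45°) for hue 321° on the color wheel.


Base hue: 321°
Left analog: (321 - 45) mod 360 = 276°
Right analog: (321 + 45) mod 360 = 6°
Analogous hues = 276° and 6°


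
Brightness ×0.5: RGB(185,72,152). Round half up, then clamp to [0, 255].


Multiply each channel by 0.5, round half up, clamp to [0, 255]
R: 185×0.5 = 92.5 → round → 93
G: 72×0.5 = 36
B: 152×0.5 = 76
= RGB(93, 36, 76)


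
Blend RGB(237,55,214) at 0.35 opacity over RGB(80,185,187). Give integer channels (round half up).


C = α×F + (1-α)×B, with 1-α = 0.65
R: 0.35×237 + 0.65×80 = 82.95 + 52.00 = 134.95 → 135
G: 0.35×55 + 0.65×185 = 19.25 + 120.25 = 139.50 → 140
B: 0.35×214 + 0.65×187 = 74.90 + 121.55 = 196.45 → 196
= RGB(135, 140, 196)


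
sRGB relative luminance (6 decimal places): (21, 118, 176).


Linearize each channel (sRGB transfer function): c = v/255; c_lin = c/12.92 if c ≤ 0.04045, else ((c+0.055)/1.055)^2.4
  R: 21/255 ≈ 0.082353 > 0.04045 → ((0.082353+0.055)/1.055)^2.4 ≈ 0.007499
  G: 118/255 ≈ 0.462745 > 0.04045 → ((0.462745+0.055)/1.055)^2.4 ≈ 0.181164
  B: 176/255 ≈ 0.690196 > 0.04045 → ((0.690196+0.055)/1.055)^2.4 ≈ 0.434154
R_lin = 0.007499, G_lin = 0.181164, B_lin = 0.434154
L = 0.2126×R + 0.7152×G + 0.0722×B
L = 0.2126×0.007499 + 0.7152×0.181164 + 0.0722×0.434154
L ≈ 0.162509


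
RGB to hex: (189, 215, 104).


R = 189 → BD (hex)
G = 215 → D7 (hex)
B = 104 → 68 (hex)
Hex = #BDD768


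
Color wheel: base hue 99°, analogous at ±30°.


Base hue: 99°
Left analog: (99 - 30) mod 360 = 69°
Right analog: (99 + 30) mod 360 = 129°
Analogous hues = 69° and 129°


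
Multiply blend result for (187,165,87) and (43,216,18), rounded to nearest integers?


Multiply: C = A×B/255, rounded to nearest integer
R: 187×43/255 = 8041/255 ≈ 31.533 → 32
G: 165×216/255 = 35640/255 ≈ 139.765 → 140
B: 87×18/255 = 1566/255 ≈ 6.141 → 6
= RGB(32, 140, 6)


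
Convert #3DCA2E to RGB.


3D → 61 (R)
CA → 202 (G)
2E → 46 (B)
= RGB(61, 202, 46)


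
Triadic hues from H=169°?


Triadic: equally spaced at 120° intervals
H1 = 169°
H2 = (169 + 120) mod 360 = 289°
H3 = (169 + 240) mod 360 = 49°
Triadic = 169°, 289°, 49°


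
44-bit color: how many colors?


Colors = 2^bits = 2^44
= 17,592,186,044,416 colors


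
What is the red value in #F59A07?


Color: #F59A07
R = F5 = 245
G = 9A = 154
B = 07 = 7
Red = 245


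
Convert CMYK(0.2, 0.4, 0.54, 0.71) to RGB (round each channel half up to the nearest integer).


R = 255 × (1-C) × (1-K) = 255 × 0.80 × 0.29 = 59.16 → 59
G = 255 × (1-M) × (1-K) = 255 × 0.60 × 0.29 = 44.37 → 44
B = 255 × (1-Y) × (1-K) = 255 × 0.46 × 0.29 = 34.017 → 34
= RGB(59, 44, 34)


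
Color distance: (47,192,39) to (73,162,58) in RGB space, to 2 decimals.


d = √[(R₁-R₂)² + (G₁-G₂)² + (B₁-B₂)²]
d = √[(47-73)² + (192-162)² + (39-58)²]
d = √[676 + 900 + 361]
d = √1937
d ≈ 44.01


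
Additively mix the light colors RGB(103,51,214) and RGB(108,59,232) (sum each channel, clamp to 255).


Additive: each channel = min(255, C₁+C₂)
R: 103+108 = 211 → 211
G: 51+59 = 110 → 110
B: 214+232 = 446 → 255
= RGB(211, 110, 255)


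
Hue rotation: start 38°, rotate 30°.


New hue = (H + rotation) mod 360
New hue = (38 + 30) mod 360
= 68 mod 360
= 68°


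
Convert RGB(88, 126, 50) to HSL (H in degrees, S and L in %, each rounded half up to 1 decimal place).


Normalize: R'=88/255≈0.3451, G'=126/255≈0.4941, B'=50/255≈0.1961
Max=126/255, Min=50/255, Δ=Max-Min=76/255
L = (Max+Min)/2 = (126+50)/510 = 176/510 = 0.34509… → L = 34.5%
L ≤ 0.5 → S = Δ/(Max+Min) = 76/(126+50) = 76/176 = 0.43181… → S = 43.2%
(the 1/255 factors cancel in S and H, so raw channel differences can be used)
Max is G' → H = 60 × ((B-R)/Δ + 2) = 60 × ((50-88)/76 + 2)
  -38/76 + 2 = -0.5 + 2 = 1.5
  H = 60 × 1.5 = 90° → H = 90.0°
= HSL(90.0°, 43.2%, 34.5%)


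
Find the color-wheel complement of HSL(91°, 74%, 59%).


Complement = opposite side of color wheel = hue + 180°
H' = (91 + 180) mod 360 = 271°
S and L unchanged.
= HSL(271°, 74%, 59%)


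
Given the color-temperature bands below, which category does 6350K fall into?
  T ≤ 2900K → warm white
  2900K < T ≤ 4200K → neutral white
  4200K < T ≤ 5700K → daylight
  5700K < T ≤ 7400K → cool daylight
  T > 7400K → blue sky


Temperature: 6350K
5700K < 6350K ≤ 7400K → cool daylight
Classification: cool daylight


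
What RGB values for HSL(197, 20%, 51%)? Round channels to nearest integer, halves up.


H=197°, S=0.20, L=0.51
C = (1-|2L-1|)×S = (1-|0.02|)×0.20 = 0.196
H' = H/60 = 197/60 ≈ 3.2833; X = C×(1-|H' mod 2 - 1|) ≈ 0.1405
m = L - C/2 = 0.51 - 0.098 = 0.412
Sector ⌊H'⌋ = 3 → (R',G',B') = (0.0, ≈0.1405, 0.196)
RGB = ((R'+m)×255, (G'+m)×255, (B'+m)×255) = (105.06, 140.879, 155.04)
Round half up → RGB(105, 141, 155)


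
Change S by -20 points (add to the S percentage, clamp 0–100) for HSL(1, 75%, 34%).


Original S = 75%
Adjustment = -20 percentage points
New S = 75 + (-20) = 55
Clamp to [0, 100] → 55
= HSL(1°, 55%, 34%)


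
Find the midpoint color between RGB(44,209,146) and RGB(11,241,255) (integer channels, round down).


Midpoint: each channel = ⌊(C₁+C₂)/2⌋
R: ⌊(44+11)/2⌋ = 27
G: ⌊(209+241)/2⌋ = 225
B: ⌊(146+255)/2⌋ = 200
= RGB(27, 225, 200)


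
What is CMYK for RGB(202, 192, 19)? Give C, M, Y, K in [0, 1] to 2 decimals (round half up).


R'=202/255≈0.7922, G'=192/255≈0.7529, B'=19/255≈0.0745
K = 1 - max(R',G',B') = 1 - 202/255 = 53/255 = 0.20784… → 0.21
(1-R'-K)/(1-K) simplifies to (max-R)/max with max = 202:
C = (202-202)/202 = 0/202 = 0 → 0.00
M = (202-192)/202 = 10/202 = 0.04950… → 0.05
Y = (202-19)/202 = 183/202 = 0.90594… → 0.91
= CMYK(0.00, 0.05, 0.91, 0.21)


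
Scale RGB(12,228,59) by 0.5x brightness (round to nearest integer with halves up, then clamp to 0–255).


Multiply each channel by 0.5, round half up, clamp to [0, 255]
R: 12×0.5 = 6
G: 228×0.5 = 114
B: 59×0.5 = 29.5 → round → 30
= RGB(6, 114, 30)


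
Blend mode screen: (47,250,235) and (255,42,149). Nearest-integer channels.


Screen: C = 255 - (255-A)×(255-B)/255, rounded to nearest integer
R: 255 - (255-47)×(255-255)/255 = 255 - 0/255 ≈ 255 - 0.000 = 255.000 → 255
G: 255 - (255-250)×(255-42)/255 = 255 - 1065/255 ≈ 255 - 4.176 = 250.824 → 251
B: 255 - (255-235)×(255-149)/255 = 255 - 2120/255 ≈ 255 - 8.314 = 246.686 → 247
= RGB(255, 251, 247)


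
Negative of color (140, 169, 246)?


Invert: (255-R, 255-G, 255-B)
R: 255-140 = 115
G: 255-169 = 86
B: 255-246 = 9
= RGB(115, 86, 9)


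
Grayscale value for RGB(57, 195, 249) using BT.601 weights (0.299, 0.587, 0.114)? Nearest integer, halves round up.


Gray = 0.299×R + 0.587×G + 0.114×B
Gray = 0.299×57 + 0.587×195 + 0.114×249
Gray = 17.043 + 114.465 + 28.386
Gray = 159.894 → round half up → 160
Gray = 160


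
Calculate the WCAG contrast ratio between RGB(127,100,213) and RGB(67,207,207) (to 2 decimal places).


Linearize each sRGB channel c=v/255: c/12.92 if c ≤ 0.04045 else ((c+0.055)/1.055)^2.4
L = 0.2126×R_lin + 0.7152×G_lin + 0.0722×B_lin
Color 1 (127,100,213):
  R=127: 127/255≈0.4980 > 0.04045 → ((0.4980+0.055)/1.055)^2.4 ≈ 0.21223
  G=100: 100/255≈0.3922 > 0.04045 → ((0.3922+0.055)/1.055)^2.4 ≈ 0.12744
  B=213: 213/255≈0.8353 > 0.04045 → ((0.8353+0.055)/1.055)^2.4 ≈ 0.66539
  L1 = 0.2126×0.21223 + 0.7152×0.12744 + 0.0722×0.66539 ≈ 0.18430
Color 2 (67,207,207):
  R=67: 67/255≈0.2627 > 0.04045 → ((0.2627+0.055)/1.055)^2.4 ≈ 0.05613
  G=207: 207/255≈0.8118 > 0.04045 → ((0.8118+0.055)/1.055)^2.4 ≈ 0.62396
  B=207: 207/255≈0.8118 > 0.04045 → ((0.8118+0.055)/1.055)^2.4 ≈ 0.62396
  L2 = 0.2126×0.05613 + 0.7152×0.62396 + 0.0722×0.62396 ≈ 0.50324
Lighter = 0.50324, Darker = 0.18430
Ratio = (L_lighter + 0.05) / (L_darker + 0.05)
Ratio = (0.50324 + 0.05) / (0.18430 + 0.05) = 0.55324 / 0.23430 ≈ 2.3612
Ratio ≈ 2.36:1


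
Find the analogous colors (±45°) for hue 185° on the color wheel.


Base hue: 185°
Left analog: (185 - 45) mod 360 = 140°
Right analog: (185 + 45) mod 360 = 230°
Analogous hues = 140° and 230°


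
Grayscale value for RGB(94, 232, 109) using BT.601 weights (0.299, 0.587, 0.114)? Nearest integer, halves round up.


Gray = 0.299×R + 0.587×G + 0.114×B
Gray = 0.299×94 + 0.587×232 + 0.114×109
Gray = 28.106 + 136.184 + 12.426
Gray = 176.716 → round half up → 177
Gray = 177


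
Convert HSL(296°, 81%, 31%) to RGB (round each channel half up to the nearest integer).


H=296°, S=0.81, L=0.31
C = (1-|2L-1|)×S = (1-|-0.38|)×0.81 = 0.5022
H' = H/60 = 296/60 ≈ 4.9333; X = C×(1-|H' mod 2 - 1|) = 0.46872
m = L - C/2 = 0.31 - 0.2511 = 0.0589
Sector ⌊H'⌋ = 4 → (R',G',B') = (0.46872, 0.0, 0.5022)
RGB = ((R'+m)×255, (G'+m)×255, (B'+m)×255) = (134.5431, 15.0195, 143.0805)
Round half up → RGB(135, 15, 143)


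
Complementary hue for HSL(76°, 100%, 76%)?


Complement = opposite side of color wheel = hue + 180°
H' = (76 + 180) mod 360 = 256°
S and L unchanged.
= HSL(256°, 100%, 76%)


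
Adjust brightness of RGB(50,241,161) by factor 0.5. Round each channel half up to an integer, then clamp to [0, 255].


Multiply each channel by 0.5, round half up, clamp to [0, 255]
R: 50×0.5 = 25
G: 241×0.5 = 120.5 → round → 121
B: 161×0.5 = 80.5 → round → 81
= RGB(25, 121, 81)


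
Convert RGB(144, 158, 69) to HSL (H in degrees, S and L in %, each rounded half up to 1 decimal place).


Normalize: R'=144/255≈0.5647, G'=158/255≈0.6196, B'=69/255≈0.2706
Max=158/255, Min=69/255, Δ=Max-Min=89/255
L = (Max+Min)/2 = (158+69)/510 = 227/510 = 0.44509… → L = 44.5%
L ≤ 0.5 → S = Δ/(Max+Min) = 89/(158+69) = 89/227 = 0.39207… → S = 39.2%
(the 1/255 factors cancel in S and H, so raw channel differences can be used)
Max is G' → H = 60 × ((B-R)/Δ + 2) = 60 × ((69-144)/89 + 2)
  -75/89 + 2 = -0.8426… + 2 = 1.1573…
  H = 60 × 1.1573… = 69.438…° → H = 69.4°
= HSL(69.4°, 39.2%, 44.5%)


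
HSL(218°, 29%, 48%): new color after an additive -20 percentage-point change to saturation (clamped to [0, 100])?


Original S = 29%
Adjustment = -20 percentage points
New S = 29 + (-20) = 9
Clamp to [0, 100] → 9
= HSL(218°, 9%, 48%)


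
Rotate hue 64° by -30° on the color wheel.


New hue = (H + rotation) mod 360
New hue = (64 -30) mod 360
= 34 mod 360
= 34°


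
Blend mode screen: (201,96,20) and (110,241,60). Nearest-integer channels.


Screen: C = 255 - (255-A)×(255-B)/255, rounded to nearest integer
R: 255 - (255-201)×(255-110)/255 = 255 - 7830/255 ≈ 255 - 30.706 = 224.294 → 224
G: 255 - (255-96)×(255-241)/255 = 255 - 2226/255 ≈ 255 - 8.729 = 246.271 → 246
B: 255 - (255-20)×(255-60)/255 = 255 - 45825/255 ≈ 255 - 179.706 = 75.294 → 75
= RGB(224, 246, 75)


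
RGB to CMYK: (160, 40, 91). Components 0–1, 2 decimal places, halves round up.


R'=160/255≈0.6275, G'=40/255≈0.1569, B'=91/255≈0.3569
K = 1 - max(R',G',B') = 1 - 160/255 = 95/255 = 0.37254… → 0.37
(1-R'-K)/(1-K) simplifies to (max-R)/max with max = 160:
C = (160-160)/160 = 0/160 = 0 → 0.00
M = (160-40)/160 = 120/160 = 0.75 → 0.75
Y = (160-91)/160 = 69/160 = 0.43125 → 0.43
= CMYK(0.00, 0.75, 0.43, 0.37)


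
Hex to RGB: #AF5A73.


AF → 175 (R)
5A → 90 (G)
73 → 115 (B)
= RGB(175, 90, 115)


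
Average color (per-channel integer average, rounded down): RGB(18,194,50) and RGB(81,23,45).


Midpoint: each channel = ⌊(C₁+C₂)/2⌋
R: ⌊(18+81)/2⌋ = 49
G: ⌊(194+23)/2⌋ = 108
B: ⌊(50+45)/2⌋ = 47
= RGB(49, 108, 47)


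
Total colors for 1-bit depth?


Colors = 2^bits = 2^1
= 2 colors


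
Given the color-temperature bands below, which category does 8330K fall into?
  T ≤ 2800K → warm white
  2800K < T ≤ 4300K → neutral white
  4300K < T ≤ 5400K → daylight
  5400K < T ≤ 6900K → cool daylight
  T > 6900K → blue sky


Temperature: 8330K
8330K > 6900K → blue sky
Classification: blue sky


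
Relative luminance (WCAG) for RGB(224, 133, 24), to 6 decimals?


Linearize each channel (sRGB transfer function): c = v/255; c_lin = c/12.92 if c ≤ 0.04045, else ((c+0.055)/1.055)^2.4
  R: 224/255 ≈ 0.878431 > 0.04045 → ((0.878431+0.055)/1.055)^2.4 ≈ 0.745404
  G: 133/255 ≈ 0.521569 > 0.04045 → ((0.521569+0.055)/1.055)^2.4 ≈ 0.234551
  B: 24/255 ≈ 0.094118 > 0.04045 → ((0.094118+0.055)/1.055)^2.4 ≈ 0.009134
R_lin = 0.745404, G_lin = 0.234551, B_lin = 0.009134
L = 0.2126×R + 0.7152×G + 0.0722×B
L = 0.2126×0.745404 + 0.7152×0.234551 + 0.0722×0.009134
L ≈ 0.326883


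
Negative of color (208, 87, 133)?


Invert: (255-R, 255-G, 255-B)
R: 255-208 = 47
G: 255-87 = 168
B: 255-133 = 122
= RGB(47, 168, 122)


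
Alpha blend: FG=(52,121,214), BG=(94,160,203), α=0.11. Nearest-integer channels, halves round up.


C = α×F + (1-α)×B, with 1-α = 0.89
R: 0.11×52 + 0.89×94 = 5.72 + 83.66 = 89.38 → 89
G: 0.11×121 + 0.89×160 = 13.31 + 142.40 = 155.71 → 156
B: 0.11×214 + 0.89×203 = 23.54 + 180.67 = 204.21 → 204
= RGB(89, 156, 204)


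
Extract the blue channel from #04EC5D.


Color: #04EC5D
R = 04 = 4
G = EC = 236
B = 5D = 93
Blue = 93


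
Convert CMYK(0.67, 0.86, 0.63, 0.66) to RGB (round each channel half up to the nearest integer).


R = 255 × (1-C) × (1-K) = 255 × 0.33 × 0.34 = 28.611 → 29
G = 255 × (1-M) × (1-K) = 255 × 0.14 × 0.34 = 12.138 → 12
B = 255 × (1-Y) × (1-K) = 255 × 0.37 × 0.34 = 32.079 → 32
= RGB(29, 12, 32)


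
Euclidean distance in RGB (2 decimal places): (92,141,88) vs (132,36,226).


d = √[(R₁-R₂)² + (G₁-G₂)² + (B₁-B₂)²]
d = √[(92-132)² + (141-36)² + (88-226)²]
d = √[1600 + 11025 + 19044]
d = √31669
d ≈ 177.96


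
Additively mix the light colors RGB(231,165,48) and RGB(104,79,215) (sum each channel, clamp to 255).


Additive: each channel = min(255, C₁+C₂)
R: 231+104 = 335 → 255
G: 165+79 = 244 → 244
B: 48+215 = 263 → 255
= RGB(255, 244, 255)


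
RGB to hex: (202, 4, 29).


R = 202 → CA (hex)
G = 4 → 04 (hex)
B = 29 → 1D (hex)
Hex = #CA041D


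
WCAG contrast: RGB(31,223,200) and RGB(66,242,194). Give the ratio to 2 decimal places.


Linearize each sRGB channel c=v/255: c/12.92 if c ≤ 0.04045 else ((c+0.055)/1.055)^2.4
L = 0.2126×R_lin + 0.7152×G_lin + 0.0722×B_lin
Color 1 (31,223,200):
  R=31: 31/255≈0.1216 > 0.04045 → ((0.1216+0.055)/1.055)^2.4 ≈ 0.01370
  G=223: 223/255≈0.8745 > 0.04045 → ((0.8745+0.055)/1.055)^2.4 ≈ 0.73791
  B=200: 200/255≈0.7843 > 0.04045 → ((0.7843+0.055)/1.055)^2.4 ≈ 0.57758
  L1 = 0.2126×0.01370 + 0.7152×0.73791 + 0.0722×0.57758 ≈ 0.57237
Color 2 (66,242,194):
  R=66: 66/255≈0.2588 > 0.04045 → ((0.2588+0.055)/1.055)^2.4 ≈ 0.05448
  G=242: 242/255≈0.9490 > 0.04045 → ((0.9490+0.055)/1.055)^2.4 ≈ 0.88792
  B=194: 194/255≈0.7608 > 0.04045 → ((0.7608+0.055)/1.055)^2.4 ≈ 0.53948
  L2 = 0.2126×0.05448 + 0.7152×0.88792 + 0.0722×0.53948 ≈ 0.68558
Lighter = 0.68558, Darker = 0.57237
Ratio = (L_lighter + 0.05) / (L_darker + 0.05)
Ratio = (0.68558 + 0.05) / (0.57237 + 0.05) = 0.73558 / 0.62237 ≈ 1.1819
Ratio ≈ 1.18:1


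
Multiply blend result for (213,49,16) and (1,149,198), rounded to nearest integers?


Multiply: C = A×B/255, rounded to nearest integer
R: 213×1/255 = 213/255 ≈ 0.835 → 1
G: 49×149/255 = 7301/255 ≈ 28.631 → 29
B: 16×198/255 = 3168/255 ≈ 12.424 → 12
= RGB(1, 29, 12)


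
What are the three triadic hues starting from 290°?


Triadic: equally spaced at 120° intervals
H1 = 290°
H2 = (290 + 120) mod 360 = 50°
H3 = (290 + 240) mod 360 = 170°
Triadic = 290°, 50°, 170°


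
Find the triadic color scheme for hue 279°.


Triadic: equally spaced at 120° intervals
H1 = 279°
H2 = (279 + 120) mod 360 = 39°
H3 = (279 + 240) mod 360 = 159°
Triadic = 279°, 39°, 159°


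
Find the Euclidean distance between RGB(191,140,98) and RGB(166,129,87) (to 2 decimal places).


d = √[(R₁-R₂)² + (G₁-G₂)² + (B₁-B₂)²]
d = √[(191-166)² + (140-129)² + (98-87)²]
d = √[625 + 121 + 121]
d = √867
d ≈ 29.44


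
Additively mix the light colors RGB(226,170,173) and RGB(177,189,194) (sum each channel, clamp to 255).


Additive: each channel = min(255, C₁+C₂)
R: 226+177 = 403 → 255
G: 170+189 = 359 → 255
B: 173+194 = 367 → 255
= RGB(255, 255, 255)


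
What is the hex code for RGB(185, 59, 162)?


R = 185 → B9 (hex)
G = 59 → 3B (hex)
B = 162 → A2 (hex)
Hex = #B93BA2


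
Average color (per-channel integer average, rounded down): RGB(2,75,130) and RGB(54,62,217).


Midpoint: each channel = ⌊(C₁+C₂)/2⌋
R: ⌊(2+54)/2⌋ = 28
G: ⌊(75+62)/2⌋ = 68
B: ⌊(130+217)/2⌋ = 173
= RGB(28, 68, 173)


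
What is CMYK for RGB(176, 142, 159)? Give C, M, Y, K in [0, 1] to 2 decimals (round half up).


R'=176/255≈0.6902, G'=142/255≈0.5569, B'=159/255≈0.6235
K = 1 - max(R',G',B') = 1 - 176/255 = 79/255 = 0.30980… → 0.31
(1-R'-K)/(1-K) simplifies to (max-R)/max with max = 176:
C = (176-176)/176 = 0/176 = 0 → 0.00
M = (176-142)/176 = 34/176 = 0.19318… → 0.19
Y = (176-159)/176 = 17/176 = 0.09659… → 0.10
= CMYK(0.00, 0.19, 0.10, 0.31)


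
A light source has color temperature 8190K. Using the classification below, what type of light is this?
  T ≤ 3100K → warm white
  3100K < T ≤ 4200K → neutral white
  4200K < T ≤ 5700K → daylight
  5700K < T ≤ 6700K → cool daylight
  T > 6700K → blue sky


Temperature: 8190K
8190K > 6700K → blue sky
Classification: blue sky


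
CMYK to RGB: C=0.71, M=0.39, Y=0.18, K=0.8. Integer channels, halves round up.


R = 255 × (1-C) × (1-K) = 255 × 0.29 × 0.20 = 14.79 → 15
G = 255 × (1-M) × (1-K) = 255 × 0.61 × 0.20 = 31.11 → 31
B = 255 × (1-Y) × (1-K) = 255 × 0.82 × 0.20 = 41.82 → 42
= RGB(15, 31, 42)


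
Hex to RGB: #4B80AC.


4B → 75 (R)
80 → 128 (G)
AC → 172 (B)
= RGB(75, 128, 172)


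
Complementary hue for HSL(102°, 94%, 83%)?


Complement = opposite side of color wheel = hue + 180°
H' = (102 + 180) mod 360 = 282°
S and L unchanged.
= HSL(282°, 94%, 83%)


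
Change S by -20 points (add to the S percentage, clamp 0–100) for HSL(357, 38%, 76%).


Original S = 38%
Adjustment = -20 percentage points
New S = 38 + (-20) = 18
Clamp to [0, 100] → 18
= HSL(357°, 18%, 76%)


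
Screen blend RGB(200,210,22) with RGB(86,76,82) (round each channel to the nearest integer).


Screen: C = 255 - (255-A)×(255-B)/255, rounded to nearest integer
R: 255 - (255-200)×(255-86)/255 = 255 - 9295/255 ≈ 255 - 36.451 = 218.549 → 219
G: 255 - (255-210)×(255-76)/255 = 255 - 8055/255 ≈ 255 - 31.588 = 223.412 → 223
B: 255 - (255-22)×(255-82)/255 = 255 - 40309/255 ≈ 255 - 158.075 = 96.925 → 97
= RGB(219, 223, 97)


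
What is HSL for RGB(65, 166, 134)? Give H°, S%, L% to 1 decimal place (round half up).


Normalize: R'=65/255≈0.2549, G'=166/255≈0.6510, B'=134/255≈0.5255
Max=166/255, Min=65/255, Δ=Max-Min=101/255
L = (Max+Min)/2 = (166+65)/510 = 231/510 = 0.45294… → L = 45.3%
L ≤ 0.5 → S = Δ/(Max+Min) = 101/(166+65) = 101/231 = 0.43722… → S = 43.7%
(the 1/255 factors cancel in S and H, so raw channel differences can be used)
Max is G' → H = 60 × ((B-R)/Δ + 2) = 60 × ((134-65)/101 + 2)
  69/101 + 2 = 0.6831… + 2 = 2.6831…
  H = 60 × 2.6831… = 160.990…° → H = 161.0°
= HSL(161.0°, 43.7%, 45.3%)


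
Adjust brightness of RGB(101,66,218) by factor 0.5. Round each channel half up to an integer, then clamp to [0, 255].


Multiply each channel by 0.5, round half up, clamp to [0, 255]
R: 101×0.5 = 50.5 → round → 51
G: 66×0.5 = 33
B: 218×0.5 = 109
= RGB(51, 33, 109)


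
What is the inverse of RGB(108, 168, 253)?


Invert: (255-R, 255-G, 255-B)
R: 255-108 = 147
G: 255-168 = 87
B: 255-253 = 2
= RGB(147, 87, 2)


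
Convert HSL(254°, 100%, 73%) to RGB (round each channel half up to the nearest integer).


H=254°, S=1.00, L=0.73
C = (1-|2L-1|)×S = (1-|0.46|)×1.00 = 0.54
H' = H/60 = 254/60 ≈ 4.2333; X = C×(1-|H' mod 2 - 1|) = 0.126
m = L - C/2 = 0.73 - 0.27 = 0.46
Sector ⌊H'⌋ = 4 → (R',G',B') = (0.126, 0.0, 0.54)
RGB = ((R'+m)×255, (G'+m)×255, (B'+m)×255) = (149.43, 117.3, 255.0)
Round half up → RGB(149, 117, 255)


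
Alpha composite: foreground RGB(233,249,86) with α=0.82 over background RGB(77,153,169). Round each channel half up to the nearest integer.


C = α×F + (1-α)×B, with 1-α = 0.18
R: 0.82×233 + 0.18×77 = 191.06 + 13.86 = 204.92 → 205
G: 0.82×249 + 0.18×153 = 204.18 + 27.54 = 231.72 → 232
B: 0.82×86 + 0.18×169 = 70.52 + 30.42 = 100.94 → 101
= RGB(205, 232, 101)


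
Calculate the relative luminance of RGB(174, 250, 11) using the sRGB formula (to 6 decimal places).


Linearize each channel (sRGB transfer function): c = v/255; c_lin = c/12.92 if c ≤ 0.04045, else ((c+0.055)/1.055)^2.4
  R: 174/255 ≈ 0.682353 > 0.04045 → ((0.682353+0.055)/1.055)^2.4 ≈ 0.423268
  G: 250/255 ≈ 0.980392 > 0.04045 → ((0.980392+0.055)/1.055)^2.4 ≈ 0.955973
  B: 11/255 ≈ 0.043137 > 0.04045 → ((0.043137+0.055)/1.055)^2.4 ≈ 0.003347
R_lin = 0.423268, G_lin = 0.955973, B_lin = 0.003347
L = 0.2126×R + 0.7152×G + 0.0722×B
L = 0.2126×0.423268 + 0.7152×0.955973 + 0.0722×0.003347
L ≈ 0.773940


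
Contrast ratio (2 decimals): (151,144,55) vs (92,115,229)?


Linearize each sRGB channel c=v/255: c/12.92 if c ≤ 0.04045 else ((c+0.055)/1.055)^2.4
L = 0.2126×R_lin + 0.7152×G_lin + 0.0722×B_lin
Color 1 (151,144,55):
  R=151: 151/255≈0.5922 > 0.04045 → ((0.5922+0.055)/1.055)^2.4 ≈ 0.30947
  G=144: 144/255≈0.5647 > 0.04045 → ((0.5647+0.055)/1.055)^2.4 ≈ 0.27889
  B=55: 55/255≈0.2157 > 0.04045 → ((0.2157+0.055)/1.055)^2.4 ≈ 0.03820
  L1 = 0.2126×0.30947 + 0.7152×0.27889 + 0.0722×0.03820 ≈ 0.26802
Color 2 (92,115,229):
  R=92: 92/255≈0.3608 > 0.04045 → ((0.3608+0.055)/1.055)^2.4 ≈ 0.10702
  G=115: 115/255≈0.4510 > 0.04045 → ((0.4510+0.055)/1.055)^2.4 ≈ 0.17144
  B=229: 229/255≈0.8980 > 0.04045 → ((0.8980+0.055)/1.055)^2.4 ≈ 0.78354
  L2 = 0.2126×0.10702 + 0.7152×0.17144 + 0.0722×0.78354 ≈ 0.20194
Lighter = 0.26802, Darker = 0.20194
Ratio = (L_lighter + 0.05) / (L_darker + 0.05)
Ratio = (0.26802 + 0.05) / (0.20194 + 0.05) = 0.31802 / 0.25194 ≈ 1.2623
Ratio ≈ 1.26:1


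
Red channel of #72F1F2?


Color: #72F1F2
R = 72 = 114
G = F1 = 241
B = F2 = 242
Red = 114


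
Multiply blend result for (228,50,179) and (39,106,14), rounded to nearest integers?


Multiply: C = A×B/255, rounded to nearest integer
R: 228×39/255 = 8892/255 ≈ 34.871 → 35
G: 50×106/255 = 5300/255 ≈ 20.784 → 21
B: 179×14/255 = 2506/255 ≈ 9.827 → 10
= RGB(35, 21, 10)


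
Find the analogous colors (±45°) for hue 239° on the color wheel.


Base hue: 239°
Left analog: (239 - 45) mod 360 = 194°
Right analog: (239 + 45) mod 360 = 284°
Analogous hues = 194° and 284°


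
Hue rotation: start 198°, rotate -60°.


New hue = (H + rotation) mod 360
New hue = (198 -60) mod 360
= 138 mod 360
= 138°


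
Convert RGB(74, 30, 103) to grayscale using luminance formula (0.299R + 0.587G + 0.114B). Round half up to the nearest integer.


Gray = 0.299×R + 0.587×G + 0.114×B
Gray = 0.299×74 + 0.587×30 + 0.114×103
Gray = 22.126 + 17.610 + 11.742
Gray = 51.478 → round half up → 51
Gray = 51


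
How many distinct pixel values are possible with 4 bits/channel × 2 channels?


Total bits = 4 bits/channel × 2 channels = 8 bits
Distinct pixel values = 2^8
= 256 pixel values


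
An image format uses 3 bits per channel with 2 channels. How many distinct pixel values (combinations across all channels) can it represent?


Total bits = 3 bits/channel × 2 channels = 6 bits
Distinct pixel values = 2^6
= 64 pixel values


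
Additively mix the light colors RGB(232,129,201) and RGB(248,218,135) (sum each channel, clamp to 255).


Additive: each channel = min(255, C₁+C₂)
R: 232+248 = 480 → 255
G: 129+218 = 347 → 255
B: 201+135 = 336 → 255
= RGB(255, 255, 255)


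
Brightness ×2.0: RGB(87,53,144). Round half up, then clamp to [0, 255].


Multiply each channel by 2.0, round half up, clamp to [0, 255]
R: 87×2.0 = 174
G: 53×2.0 = 106
B: 144×2.0 = 288 → clamp → 255
= RGB(174, 106, 255)


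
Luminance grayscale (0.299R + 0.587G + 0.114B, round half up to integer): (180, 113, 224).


Gray = 0.299×R + 0.587×G + 0.114×B
Gray = 0.299×180 + 0.587×113 + 0.114×224
Gray = 53.820 + 66.331 + 25.536
Gray = 145.687 → round half up → 146
Gray = 146


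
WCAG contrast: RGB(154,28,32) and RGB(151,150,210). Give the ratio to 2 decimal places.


Linearize each sRGB channel c=v/255: c/12.92 if c ≤ 0.04045 else ((c+0.055)/1.055)^2.4
L = 0.2126×R_lin + 0.7152×G_lin + 0.0722×B_lin
Color 1 (154,28,32):
  R=154: 154/255≈0.6039 > 0.04045 → ((0.6039+0.055)/1.055)^2.4 ≈ 0.32314
  G=28: 28/255≈0.1098 > 0.04045 → ((0.1098+0.055)/1.055)^2.4 ≈ 0.01161
  B=32: 32/255≈0.1255 > 0.04045 → ((0.1255+0.055)/1.055)^2.4 ≈ 0.01444
  L1 = 0.2126×0.32314 + 0.7152×0.01161 + 0.0722×0.01444 ≈ 0.07805
Color 2 (151,150,210):
  R=151: 151/255≈0.5922 > 0.04045 → ((0.5922+0.055)/1.055)^2.4 ≈ 0.30947
  G=150: 150/255≈0.5882 > 0.04045 → ((0.5882+0.055)/1.055)^2.4 ≈ 0.30499
  B=210: 210/255≈0.8235 > 0.04045 → ((0.8235+0.055)/1.055)^2.4 ≈ 0.64448
  L2 = 0.2126×0.30947 + 0.7152×0.30499 + 0.0722×0.64448 ≈ 0.33045
Lighter = 0.33045, Darker = 0.07805
Ratio = (L_lighter + 0.05) / (L_darker + 0.05)
Ratio = (0.33045 + 0.05) / (0.07805 + 0.05) = 0.38045 / 0.12805 ≈ 2.9712
Ratio ≈ 2.97:1
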